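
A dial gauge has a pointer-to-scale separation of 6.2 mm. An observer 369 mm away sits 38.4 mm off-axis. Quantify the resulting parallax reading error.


error = h * offset / d
= 6.2 * 38.4 / 369
= 0.6452

0.6452


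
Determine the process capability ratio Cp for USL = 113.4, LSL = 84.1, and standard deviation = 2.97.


Cp = (USL - LSL) / (6 * sigma)
= (113.4 - 84.1) / (6 * 2.97)
= 29.3000 / 17.8200
= 1.6442

1.6442


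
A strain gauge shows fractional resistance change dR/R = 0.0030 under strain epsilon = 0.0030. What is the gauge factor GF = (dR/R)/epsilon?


GF = (dR/R) / epsilon
= 0.0030 / 0.0030
= 1.0000

1.0000


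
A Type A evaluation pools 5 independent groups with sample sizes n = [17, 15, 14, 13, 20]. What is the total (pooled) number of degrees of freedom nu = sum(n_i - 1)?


nu = sum_i (n_i - 1)
nu = ((17 - 1) + (15 - 1) + (14 - 1) + (13 - 1) + (20 - 1))
nu = 16 + 14 + 13 + 12 + 19
nu = 74

74


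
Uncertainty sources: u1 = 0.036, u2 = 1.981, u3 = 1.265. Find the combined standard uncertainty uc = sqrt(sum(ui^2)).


uc = sqrt(0.036^2 + 1.981^2 + 1.265^2)
uc = sqrt(5.525882)
uc = 2.3507

2.3507


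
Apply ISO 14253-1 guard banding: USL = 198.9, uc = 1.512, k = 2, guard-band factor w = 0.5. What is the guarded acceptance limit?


U = k * uc = 2 * 1.512 = 3.024
guard band g = w * U = 0.5 * 3.024 = 1.512
AL = USL - g = 198.9 - 1.512
AL = 197.3880

197.3880


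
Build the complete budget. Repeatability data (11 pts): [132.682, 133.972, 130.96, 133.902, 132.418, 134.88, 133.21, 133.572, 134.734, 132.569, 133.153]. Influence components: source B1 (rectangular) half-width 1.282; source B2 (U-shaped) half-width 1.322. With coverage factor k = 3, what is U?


mean = (132.682 + 133.972 + 130.96 + 133.902 + 132.418 + 134.88 + 133.21 + 133.572 + 134.734 + 132.569 + 133.153) / 11 = 133.2774545
s = sqrt(sum((x - mean)^2)/(n-1)) = 1.1240398
u_A = s / sqrt(n) = 1.1240398 / sqrt(11) = 0.33891075
u_B1 = 1.282 / sqrt(3) = 0.74016305
u_B2 = 1.322 / sqrt(2) = 0.93479516
uc = sqrt(0.33891075^2 + 0.74016305^2 + 0.93479516^2) = 1.2395741
U = k * uc = 3 * 1.2395741
U = 3.7187

3.7187


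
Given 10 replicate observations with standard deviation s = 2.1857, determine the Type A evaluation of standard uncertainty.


u_A = s / sqrt(n)
u_A = 2.1857 / sqrt(10)
u_A = 2.1857 / 3.1622777
u_A = 0.6912

0.6912


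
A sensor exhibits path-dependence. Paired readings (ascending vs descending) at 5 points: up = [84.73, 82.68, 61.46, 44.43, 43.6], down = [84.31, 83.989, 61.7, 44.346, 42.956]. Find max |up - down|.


|84.73 - 84.31| = 0.4200
|82.68 - 83.989| = 1.3090
|61.46 - 61.7| = 0.2400
|44.43 - 44.346| = 0.0840
|43.6 - 42.956| = 0.6440
hysteresis = max(diffs) = 1.3090

1.3090


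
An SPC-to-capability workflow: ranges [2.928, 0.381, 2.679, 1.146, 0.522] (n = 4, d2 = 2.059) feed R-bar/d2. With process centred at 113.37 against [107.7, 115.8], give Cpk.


R_bar = (2.928 + 0.381 + 2.679 + 1.146 + 0.522) / 5 = 1.5312
sigma = R_bar / d2 = 1.5312 / 2.059 = 0.74366197
Cp = (USL - LSL)/(6*sigma) = (115.8 - 107.7)/(6*0.74366197) = 1.8153
Cpu = (115.8 - 113.37)/(3*0.74366197) = 1.0892
Cpl = (113.37 - 107.7)/(3*0.74366197) = 2.5415
Cpk = min(Cpu, Cpl) = 1.0892

1.0892


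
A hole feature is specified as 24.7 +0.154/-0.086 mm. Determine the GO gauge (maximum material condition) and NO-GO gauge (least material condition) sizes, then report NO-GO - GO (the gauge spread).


GO = nominal - lower_tol (smallest hole = maximum material condition)
GO = 24.7 - 0.086 = 24.614
NO-GO = nominal + upper_tol (largest hole = least material condition)
NO-GO = 24.7 + 0.154 = 24.854
spread = NO-GO - GO = 24.854 - 24.614 = 0.2400

0.2400


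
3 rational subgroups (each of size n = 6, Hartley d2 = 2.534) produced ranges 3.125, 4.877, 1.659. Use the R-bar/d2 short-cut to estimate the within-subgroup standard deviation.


R_bar = (3.125 + 4.877 + 1.659) / 3
R_bar = 9.661 / 3 = 3.2203333
sigma_hat = R_bar / d2 = 3.2203333 / 2.534 = 1.2708

1.2708


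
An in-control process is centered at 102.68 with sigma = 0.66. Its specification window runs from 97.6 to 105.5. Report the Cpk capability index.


Cpu = (USL - mean) / (3*sigma) = (105.5 - 102.68) / (3*0.66) = 1.4242
Cpl = (mean - LSL) / (3*sigma) = (102.68 - 97.6) / (3*0.66) = 2.5657
Cpk = min(Cpu, Cpl) = 1.4242

1.4242


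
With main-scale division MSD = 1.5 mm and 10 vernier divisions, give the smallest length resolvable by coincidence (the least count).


LC = MSD / n_div
= 1.5 / 10
= 0.1500

0.1500


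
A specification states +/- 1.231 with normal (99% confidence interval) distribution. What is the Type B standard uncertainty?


u_B = half_width / 2.576
u_B = 1.231 / 2.576
u_B = 0.4779

0.4779


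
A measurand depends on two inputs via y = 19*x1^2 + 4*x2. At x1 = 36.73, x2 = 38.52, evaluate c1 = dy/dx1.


y = 19*x1^2 + 4*x2
dy/dx1 = 2*19*x1
Evaluate at x1 = 36.73: c1 = 38 * 36.73
c1 = 1395.7400

1395.7400


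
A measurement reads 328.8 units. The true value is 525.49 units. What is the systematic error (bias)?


Systematic error = measured - true
= 328.8 - 525.49
= -196.6900

-196.6900


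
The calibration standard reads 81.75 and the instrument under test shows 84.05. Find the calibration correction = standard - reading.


Correction = standard - reading
= 81.75 - 84.05
= -2.3000

-2.3000


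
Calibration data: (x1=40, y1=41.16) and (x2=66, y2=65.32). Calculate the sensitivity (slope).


slope = (y2 - y1) / (x2 - x1)
= (65.32 - 41.16) / (66 - 40)
= 24.1600 / 26
= 0.9292

0.9292


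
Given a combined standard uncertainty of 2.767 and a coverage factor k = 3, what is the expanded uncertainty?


U = k * uc
U = 3 * 2.767
U = 8.3010

8.3010


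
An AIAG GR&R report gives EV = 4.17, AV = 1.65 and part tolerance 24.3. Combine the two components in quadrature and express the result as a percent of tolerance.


GRR = sqrt(EV^2 + AV^2) = sqrt(4.17^2 + 1.65^2) = 4.4845736
%GRR = GRR / tol * 100 = 4.4845736 / 24.3 * 100
%GRR = 18.4550

18.4550


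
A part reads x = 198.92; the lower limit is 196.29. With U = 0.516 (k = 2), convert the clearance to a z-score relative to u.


u = U / k = 0.516 / 2 = 0.258
margin = |LSL - x| = |196.29 - 198.92| = 2.63
z = margin / u = 2.63 / 0.258
z = 10.1938

10.1938


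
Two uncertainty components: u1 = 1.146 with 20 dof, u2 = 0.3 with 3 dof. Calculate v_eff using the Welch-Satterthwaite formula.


uc = sqrt(u1^2 + u2^2) = sqrt(1.146^2 + 0.3^2) = 1.1846164
v_eff = uc^4 / (u1^4/v1 + u2^4/v2)
= 1.1846164^4 / (1.146^4/20 + 0.3^4/3)
= 1.9692958 / 0.088939946
v_eff = 22.1419

22.1419


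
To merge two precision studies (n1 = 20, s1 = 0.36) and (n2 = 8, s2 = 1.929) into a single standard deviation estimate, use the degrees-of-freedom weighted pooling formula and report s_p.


s_p = sqrt(((n1-1)*s1^2 + (n2-1)*s2^2) / (n1+n2-2))
numerator = (20-1)*0.36^2 + (8-1)*1.929^2 = 2.4624 + 26.047287 = 28.509687
denominator = 20 + 8 - 2 = 26
s_p^2 = 28.509687 / 26 = 1.0965264
s_p = sqrt(1.0965264) = 1.0472

1.0472


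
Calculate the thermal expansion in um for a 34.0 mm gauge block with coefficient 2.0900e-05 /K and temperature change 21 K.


dL = L * alpha * dT
= 34.0 * 2.0900e-05 * 21
= 0.0149226 mm
dL_um = 0.0149226 * 1000 = 14.9226 um

14.9226


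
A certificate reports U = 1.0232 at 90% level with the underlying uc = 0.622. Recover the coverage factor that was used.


k = U / uc
k = 1.0232 / 0.622
k = 1.645

1.645


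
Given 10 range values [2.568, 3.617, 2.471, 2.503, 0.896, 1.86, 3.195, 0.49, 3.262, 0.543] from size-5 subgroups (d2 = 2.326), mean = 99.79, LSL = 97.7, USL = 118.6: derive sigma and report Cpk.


R_bar = (2.568 + 3.617 + 2.471 + 2.503 + 0.896 + 1.86 + 3.195 + 0.49 + 3.262 + 0.543) / 10 = 2.1405
sigma = R_bar / d2 = 2.1405 / 2.326 = 0.92024936
Cp = (USL - LSL)/(6*sigma) = (118.6 - 97.7)/(6*0.92024936) = 3.7852
Cpu = (118.6 - 99.79)/(3*0.92024936) = 6.8134
Cpl = (99.79 - 97.7)/(3*0.92024936) = 0.7570
Cpk = min(Cpu, Cpl) = 0.7570

0.7570


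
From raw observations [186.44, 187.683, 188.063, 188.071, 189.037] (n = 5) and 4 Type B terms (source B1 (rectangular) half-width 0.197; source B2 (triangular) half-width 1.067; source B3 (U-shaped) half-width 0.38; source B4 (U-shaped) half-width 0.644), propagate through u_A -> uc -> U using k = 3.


mean = (186.44 + 187.683 + 188.063 + 188.071 + 189.037) / 5 = 187.8588
s = sqrt(sum((x - mean)^2)/(n-1)) = 0.93792068
u_A = s / sqrt(n) = 0.93792068 / sqrt(5) = 0.41945088
u_B1 = 0.197 / sqrt(3) = 0.113738
u_B2 = 1.067 / sqrt(6) = 0.43560093
u_B3 = 0.38 / sqrt(2) = 0.26870058
u_B4 = 0.644 / sqrt(2) = 0.45537677
uc = sqrt(0.41945088^2 + 0.113738^2 + 0.43560093^2 + 0.26870058^2 + 0.45537677^2) = 0.81129005
U = k * uc = 3 * 0.81129005
U = 2.4339

2.4339


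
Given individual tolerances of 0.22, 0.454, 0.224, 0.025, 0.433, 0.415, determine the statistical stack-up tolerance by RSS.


RSS = sqrt(0.22^2 + 0.454^2 + 0.224^2 + 0.025^2 + 0.433^2 + 0.415^2)
= sqrt(0.665031)
= 0.8155

0.8155


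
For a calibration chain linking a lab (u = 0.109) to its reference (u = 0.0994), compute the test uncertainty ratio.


TUR = u_lab / u_ref
= 0.109 / 0.0994
= 1.0966

1.0966


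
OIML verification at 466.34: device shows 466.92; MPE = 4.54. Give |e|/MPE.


e = indication - reference = 466.92 - 466.34 = 0.5800
|e| = 0.5800
ratio = |e| / MPE = 0.5800 / 4.54
ratio = 0.1278

0.1278


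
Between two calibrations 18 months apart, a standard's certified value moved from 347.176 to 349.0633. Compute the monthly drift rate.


rate = (v2 - v1) / months
= (349.0633 - 347.176) / 18
= 1.8873 / 18
= 0.1049

0.1049


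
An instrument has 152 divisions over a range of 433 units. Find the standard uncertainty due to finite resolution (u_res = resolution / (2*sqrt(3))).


resolution = range / divisions
resolution = 433 / 152 = 2.8486842
u_res = resolution / (2*sqrt(3))
u_res = 2.8486842 / 3.4641016
u_res = 0.8223

0.8223


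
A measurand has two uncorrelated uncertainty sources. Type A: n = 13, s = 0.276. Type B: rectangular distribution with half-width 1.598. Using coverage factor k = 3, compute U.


u_A = s / sqrt(n) = 0.276 / sqrt(13) = 0.076548627
u_B = half_width / sqrt(3) = 1.598 / sqrt(3) = 0.92260573
uc = sqrt(u_A^2 + u_B^2) = sqrt(0.076548627^2 + 0.92260573^2) = 0.9257759
U = k * uc = 3 * 0.9257759
U = 2.7773

2.7773


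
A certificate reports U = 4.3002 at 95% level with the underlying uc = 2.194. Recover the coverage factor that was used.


k = U / uc
k = 4.3002 / 2.194
k = 1.96

1.96


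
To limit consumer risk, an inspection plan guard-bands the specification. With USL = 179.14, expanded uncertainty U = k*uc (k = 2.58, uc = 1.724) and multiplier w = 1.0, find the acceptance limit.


U = k * uc = 2.58 * 1.724 = 4.44792
guard band g = w * U = 1.0 * 4.44792 = 4.44792
AL = USL - g = 179.14 - 4.44792
AL = 174.6921

174.6921


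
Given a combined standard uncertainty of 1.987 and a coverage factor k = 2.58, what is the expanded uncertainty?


U = k * uc
U = 2.58 * 1.987
U = 5.1265

5.1265


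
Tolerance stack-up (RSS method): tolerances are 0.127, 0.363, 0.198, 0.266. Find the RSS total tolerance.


RSS = sqrt(0.127^2 + 0.363^2 + 0.198^2 + 0.266^2)
= sqrt(0.257858)
= 0.5078

0.5078


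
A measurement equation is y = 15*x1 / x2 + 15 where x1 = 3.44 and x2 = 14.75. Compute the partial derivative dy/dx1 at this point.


y = 15*x1 / x2 + 15
dy/dx1 = 15/x2
Evaluate at x2 = 14.75: c1 = 15 / 14.75
c1 = 1.0169

1.0169


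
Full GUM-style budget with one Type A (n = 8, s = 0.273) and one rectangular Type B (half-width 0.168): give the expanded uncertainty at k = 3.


u_A = s / sqrt(n) = 0.273 / sqrt(8) = 0.096520076
u_B = half_width / sqrt(3) = 0.168 / sqrt(3) = 0.096994845
uc = sqrt(u_A^2 + u_B^2) = sqrt(0.096520076^2 + 0.096994845^2) = 0.13683612
U = k * uc = 3 * 0.13683612
U = 0.4105

0.4105


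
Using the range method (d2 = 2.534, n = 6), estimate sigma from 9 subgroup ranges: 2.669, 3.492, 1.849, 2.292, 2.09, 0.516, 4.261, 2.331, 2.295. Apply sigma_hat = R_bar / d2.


R_bar = (2.669 + 3.492 + 1.849 + 2.292 + 2.09 + 0.516 + 4.261 + 2.331 + 2.295) / 9
R_bar = 21.795 / 9 = 2.4216667
sigma_hat = R_bar / d2 = 2.4216667 / 2.534 = 0.9557

0.9557


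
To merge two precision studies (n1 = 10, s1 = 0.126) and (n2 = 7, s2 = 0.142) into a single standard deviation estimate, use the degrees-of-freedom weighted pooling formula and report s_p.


s_p = sqrt(((n1-1)*s1^2 + (n2-1)*s2^2) / (n1+n2-2))
numerator = (10-1)*0.126^2 + (7-1)*0.142^2 = 0.142884 + 0.120984 = 0.263868
denominator = 10 + 7 - 2 = 15
s_p^2 = 0.263868 / 15 = 0.0175912
s_p = sqrt(0.0175912) = 0.1326

0.1326


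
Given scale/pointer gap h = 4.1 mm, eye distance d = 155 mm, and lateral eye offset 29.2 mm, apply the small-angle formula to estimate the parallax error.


error = h * offset / d
= 4.1 * 29.2 / 155
= 0.7724

0.7724


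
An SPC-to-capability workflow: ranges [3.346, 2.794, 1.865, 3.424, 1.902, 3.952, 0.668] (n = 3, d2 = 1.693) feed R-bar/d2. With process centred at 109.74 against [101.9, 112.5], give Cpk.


R_bar = (3.346 + 2.794 + 1.865 + 3.424 + 1.902 + 3.952 + 0.668) / 7 = 2.5644286
sigma = R_bar / d2 = 2.5644286 / 1.693 = 1.5147245
Cp = (USL - LSL)/(6*sigma) = (112.5 - 101.9)/(6*1.5147245) = 1.1663
Cpu = (112.5 - 109.74)/(3*1.5147245) = 0.6074
Cpl = (109.74 - 101.9)/(3*1.5147245) = 1.7253
Cpk = min(Cpu, Cpl) = 0.6074

0.6074


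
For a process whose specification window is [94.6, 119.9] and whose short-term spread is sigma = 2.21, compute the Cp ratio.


Cp = (USL - LSL) / (6 * sigma)
= (119.9 - 94.6) / (6 * 2.21)
= 25.3000 / 13.2600
= 1.9080

1.9080


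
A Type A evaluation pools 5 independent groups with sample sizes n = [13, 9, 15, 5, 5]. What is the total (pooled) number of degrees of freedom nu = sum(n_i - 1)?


nu = sum_i (n_i - 1)
nu = ((13 - 1) + (9 - 1) + (15 - 1) + (5 - 1) + (5 - 1))
nu = 12 + 8 + 14 + 4 + 4
nu = 42

42


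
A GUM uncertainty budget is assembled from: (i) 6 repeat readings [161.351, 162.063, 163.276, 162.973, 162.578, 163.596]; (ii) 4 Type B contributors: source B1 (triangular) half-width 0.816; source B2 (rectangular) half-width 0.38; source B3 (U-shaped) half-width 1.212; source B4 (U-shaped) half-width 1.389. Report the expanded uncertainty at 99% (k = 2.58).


mean = (161.351 + 162.063 + 163.276 + 162.973 + 162.578 + 163.596) / 6 = 162.6395
s = sqrt(sum((x - mean)^2)/(n-1)) = 0.82796298
u_A = s / sqrt(n) = 0.82796298 / sqrt(6) = 0.33801447
u_B1 = 0.816 / sqrt(6) = 0.33313061
u_B2 = 0.38 / sqrt(3) = 0.2193931
u_B3 = 1.212 / sqrt(2) = 0.85701342
u_B4 = 1.389 / sqrt(2) = 0.98217132
uc = sqrt(0.33801447^2 + 0.33313061^2 + 0.2193931^2 + 0.85701342^2 + 0.98217132^2) = 1.4044556
U = k * uc = 2.58 * 1.4044556
U = 3.6235

3.6235


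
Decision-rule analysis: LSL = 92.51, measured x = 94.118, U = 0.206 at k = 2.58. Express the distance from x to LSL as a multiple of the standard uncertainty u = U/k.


u = U / k = 0.206 / 2.58 = 0.079844961
margin = |LSL - x| = |92.51 - 94.118| = 1.608
z = margin / u = 1.608 / 0.079844961
z = 20.1390

20.1390


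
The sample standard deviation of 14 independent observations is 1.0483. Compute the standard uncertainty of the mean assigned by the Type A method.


u_A = s / sqrt(n)
u_A = 1.0483 / sqrt(14)
u_A = 1.0483 / 3.7416574
u_A = 0.2802

0.2802


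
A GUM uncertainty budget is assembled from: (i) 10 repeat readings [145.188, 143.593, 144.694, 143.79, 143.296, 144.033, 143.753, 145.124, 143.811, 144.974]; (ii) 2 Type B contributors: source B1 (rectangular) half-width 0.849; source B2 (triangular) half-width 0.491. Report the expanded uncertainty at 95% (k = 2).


mean = (145.188 + 143.593 + 144.694 + 143.79 + 143.296 + 144.033 + 143.753 + 145.124 + 143.811 + 144.974) / 10 = 144.2256
s = sqrt(sum((x - mean)^2)/(n-1)) = 0.69914729
u_A = s / sqrt(n) = 0.69914729 / sqrt(10) = 0.22108979
u_B1 = 0.849 / sqrt(3) = 0.49017038
u_B2 = 0.491 / sqrt(6) = 0.20044991
uc = sqrt(0.22108979^2 + 0.49017038^2 + 0.20044991^2) = 0.57387095
U = k * uc = 2 * 0.57387095
U = 1.1477

1.1477


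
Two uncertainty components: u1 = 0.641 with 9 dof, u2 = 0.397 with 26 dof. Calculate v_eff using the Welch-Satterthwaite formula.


uc = sqrt(u1^2 + u2^2) = sqrt(0.641^2 + 0.397^2) = 0.75398276
v_eff = uc^4 / (u1^4/v1 + u2^4/v2)
= 0.75398276^4 / (0.641^4/9 + 0.397^4/26)
= 0.32318088 / 0.01971354
v_eff = 16.3939

16.3939


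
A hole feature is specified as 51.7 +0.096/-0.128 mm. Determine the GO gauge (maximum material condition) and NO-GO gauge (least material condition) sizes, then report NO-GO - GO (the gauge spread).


GO = nominal - lower_tol (smallest hole = maximum material condition)
GO = 51.7 - 0.128 = 51.572
NO-GO = nominal + upper_tol (largest hole = least material condition)
NO-GO = 51.7 + 0.096 = 51.796
spread = NO-GO - GO = 51.796 - 51.572 = 0.2240

0.2240


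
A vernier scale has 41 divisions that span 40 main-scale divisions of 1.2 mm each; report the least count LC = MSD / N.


LC = MSD / n_div
= 1.2 / 41
= 0.0293

0.0293


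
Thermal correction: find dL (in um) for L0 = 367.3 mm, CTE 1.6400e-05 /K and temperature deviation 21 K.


dL = L * alpha * dT
= 367.3 * 1.6400e-05 * 21
= 0.1264981 mm
dL_um = 0.1264981 * 1000 = 126.4981 um

126.4981


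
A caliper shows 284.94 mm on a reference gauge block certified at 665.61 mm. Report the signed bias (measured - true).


Systematic error = measured - true
= 284.94 - 665.61
= -380.6700

-380.6700


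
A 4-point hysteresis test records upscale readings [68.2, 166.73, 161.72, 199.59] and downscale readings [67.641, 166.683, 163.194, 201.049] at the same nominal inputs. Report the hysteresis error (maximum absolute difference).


|68.2 - 67.641| = 0.5590
|166.73 - 166.683| = 0.0470
|161.72 - 163.194| = 1.4740
|199.59 - 201.049| = 1.4590
hysteresis = max(diffs) = 1.4740

1.4740


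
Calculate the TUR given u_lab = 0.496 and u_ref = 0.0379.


TUR = u_lab / u_ref
= 0.496 / 0.0379
= 13.0871

13.0871


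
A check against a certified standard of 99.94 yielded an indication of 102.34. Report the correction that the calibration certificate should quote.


Correction = standard - reading
= 99.94 - 102.34
= -2.4000

-2.4000


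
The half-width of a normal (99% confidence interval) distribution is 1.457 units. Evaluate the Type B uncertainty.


u_B = half_width / 2.576
u_B = 1.457 / 2.576
u_B = 0.5656

0.5656


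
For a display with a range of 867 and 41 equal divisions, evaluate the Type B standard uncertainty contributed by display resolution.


resolution = range / divisions
resolution = 867 / 41 = 21.146341
u_res = resolution / (2*sqrt(3))
u_res = 21.146341 / 3.4641016
u_res = 6.1044

6.1044


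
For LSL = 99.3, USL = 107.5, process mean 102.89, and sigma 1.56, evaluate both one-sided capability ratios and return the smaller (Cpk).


Cpu = (USL - mean) / (3*sigma) = (107.5 - 102.89) / (3*1.56) = 0.9850
Cpl = (mean - LSL) / (3*sigma) = (102.89 - 99.3) / (3*1.56) = 0.7671
Cpk = min(Cpu, Cpl) = 0.7671

0.7671


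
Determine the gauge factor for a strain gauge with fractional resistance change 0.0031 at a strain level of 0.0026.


GF = (dR/R) / epsilon
= 0.0031 / 0.0026
= 1.1923

1.1923


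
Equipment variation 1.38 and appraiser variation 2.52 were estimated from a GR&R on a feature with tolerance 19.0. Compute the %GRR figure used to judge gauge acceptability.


GRR = sqrt(EV^2 + AV^2) = sqrt(1.38^2 + 2.52^2) = 2.8731168
%GRR = GRR / tol * 100 = 2.8731168 / 19.0 * 100
%GRR = 15.1217

15.1217


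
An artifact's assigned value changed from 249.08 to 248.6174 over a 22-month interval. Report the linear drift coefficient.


rate = (v2 - v1) / months
= (248.6174 - 249.08) / 22
= -0.4626 / 22
= -0.0210

-0.0210


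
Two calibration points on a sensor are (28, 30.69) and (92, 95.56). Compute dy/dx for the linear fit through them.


slope = (y2 - y1) / (x2 - x1)
= (95.56 - 30.69) / (92 - 28)
= 64.8700 / 64
= 1.0136

1.0136


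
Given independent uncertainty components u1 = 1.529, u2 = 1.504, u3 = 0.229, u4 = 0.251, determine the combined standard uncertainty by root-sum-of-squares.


uc = sqrt(1.529^2 + 1.504^2 + 0.229^2 + 0.251^2)
uc = sqrt(4.715299)
uc = 2.1715

2.1715


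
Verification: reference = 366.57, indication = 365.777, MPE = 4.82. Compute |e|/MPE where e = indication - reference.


e = indication - reference = 365.777 - 366.57 = -0.7930
|e| = 0.7930
ratio = |e| / MPE = 0.7930 / 4.82
ratio = 0.1645

0.1645


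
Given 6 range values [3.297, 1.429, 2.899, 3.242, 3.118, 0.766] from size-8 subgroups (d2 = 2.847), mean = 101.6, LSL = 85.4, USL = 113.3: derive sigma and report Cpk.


R_bar = (3.297 + 1.429 + 2.899 + 3.242 + 3.118 + 0.766) / 6 = 2.4585
sigma = R_bar / d2 = 2.4585 / 2.847 = 0.86354057
Cp = (USL - LSL)/(6*sigma) = (113.3 - 85.4)/(6*0.86354057) = 5.3848
Cpu = (113.3 - 101.6)/(3*0.86354057) = 4.5163
Cpl = (101.6 - 85.4)/(3*0.86354057) = 6.2533
Cpk = min(Cpu, Cpl) = 4.5163

4.5163


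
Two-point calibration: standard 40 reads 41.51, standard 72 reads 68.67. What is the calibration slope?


slope = (y2 - y1) / (x2 - x1)
= (68.67 - 41.51) / (72 - 40)
= 27.1600 / 32
= 0.8488

0.8488


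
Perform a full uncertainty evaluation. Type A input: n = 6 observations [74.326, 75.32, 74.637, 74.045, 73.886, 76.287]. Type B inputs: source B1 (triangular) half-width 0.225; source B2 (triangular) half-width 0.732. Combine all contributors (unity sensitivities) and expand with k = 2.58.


mean = (74.326 + 75.32 + 74.637 + 74.045 + 73.886 + 76.287) / 6 = 74.75016667
s = sqrt(sum((x - mean)^2)/(n-1)) = 0.90811176
u_A = s / sqrt(n) = 0.90811176 / sqrt(6) = 0.37073507
u_B1 = 0.225 / sqrt(6) = 0.091855865
u_B2 = 0.732 / sqrt(6) = 0.29883775
uc = sqrt(0.37073507^2 + 0.091855865^2 + 0.29883775^2) = 0.48495978
U = k * uc = 2.58 * 0.48495978
U = 1.2512

1.2512


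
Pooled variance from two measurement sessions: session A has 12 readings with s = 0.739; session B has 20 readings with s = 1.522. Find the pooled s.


s_p = sqrt(((n1-1)*s1^2 + (n2-1)*s2^2) / (n1+n2-2))
numerator = (12-1)*0.739^2 + (20-1)*1.522^2 = 6.007331 + 44.013196 = 50.020527
denominator = 12 + 20 - 2 = 30
s_p^2 = 50.020527 / 30 = 1.6673509
s_p = sqrt(1.6673509) = 1.2913

1.2913


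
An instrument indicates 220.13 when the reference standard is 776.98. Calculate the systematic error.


Systematic error = measured - true
= 220.13 - 776.98
= -556.8500

-556.8500


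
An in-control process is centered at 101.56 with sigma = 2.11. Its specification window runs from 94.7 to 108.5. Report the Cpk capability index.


Cpu = (USL - mean) / (3*sigma) = (108.5 - 101.56) / (3*2.11) = 1.0964
Cpl = (mean - LSL) / (3*sigma) = (101.56 - 94.7) / (3*2.11) = 1.0837
Cpk = min(Cpu, Cpl) = 1.0837

1.0837


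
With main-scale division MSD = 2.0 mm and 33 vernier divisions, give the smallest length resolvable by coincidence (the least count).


LC = MSD / n_div
= 2.0 / 33
= 0.0606

0.0606


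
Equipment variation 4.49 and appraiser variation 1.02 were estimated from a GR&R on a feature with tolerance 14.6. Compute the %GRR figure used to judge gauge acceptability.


GRR = sqrt(EV^2 + AV^2) = sqrt(4.49^2 + 1.02^2) = 4.6044001
%GRR = GRR / tol * 100 = 4.6044001 / 14.6 * 100
%GRR = 31.5370

31.5370


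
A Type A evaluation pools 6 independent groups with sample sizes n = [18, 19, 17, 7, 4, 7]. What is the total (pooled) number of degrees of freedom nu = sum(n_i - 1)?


nu = sum_i (n_i - 1)
nu = ((18 - 1) + (19 - 1) + (17 - 1) + (7 - 1) + (4 - 1) + (7 - 1))
nu = 17 + 18 + 16 + 6 + 3 + 6
nu = 66

66


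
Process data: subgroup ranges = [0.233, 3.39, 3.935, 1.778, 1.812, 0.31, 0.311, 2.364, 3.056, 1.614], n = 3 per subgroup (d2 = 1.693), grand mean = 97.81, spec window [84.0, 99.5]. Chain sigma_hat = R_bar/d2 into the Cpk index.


R_bar = (0.233 + 3.39 + 3.935 + 1.778 + 1.812 + 0.31 + 0.311 + 2.364 + 3.056 + 1.614) / 10 = 1.8803
sigma = R_bar / d2 = 1.8803 / 1.693 = 1.110632
Cp = (USL - LSL)/(6*sigma) = (99.5 - 84.0)/(6*1.110632) = 2.3260
Cpu = (99.5 - 97.81)/(3*1.110632) = 0.5072
Cpl = (97.81 - 84.0)/(3*1.110632) = 4.1448
Cpk = min(Cpu, Cpl) = 0.5072

0.5072


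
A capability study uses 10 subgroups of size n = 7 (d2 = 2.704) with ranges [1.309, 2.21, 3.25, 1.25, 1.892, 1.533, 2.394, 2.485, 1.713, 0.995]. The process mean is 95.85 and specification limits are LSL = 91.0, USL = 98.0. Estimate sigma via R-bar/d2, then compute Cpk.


R_bar = (1.309 + 2.21 + 3.25 + 1.25 + 1.892 + 1.533 + 2.394 + 2.485 + 1.713 + 0.995) / 10 = 1.9031
sigma = R_bar / d2 = 1.9031 / 2.704 = 0.70380917
Cp = (USL - LSL)/(6*sigma) = (98.0 - 91.0)/(6*0.70380917) = 1.6576
Cpu = (98.0 - 95.85)/(3*0.70380917) = 1.0183
Cpl = (95.85 - 91.0)/(3*0.70380917) = 2.2970
Cpk = min(Cpu, Cpl) = 1.0183

1.0183


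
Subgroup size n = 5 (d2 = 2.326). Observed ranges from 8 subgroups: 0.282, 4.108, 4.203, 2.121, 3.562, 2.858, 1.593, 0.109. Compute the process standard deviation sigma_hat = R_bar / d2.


R_bar = (0.282 + 4.108 + 4.203 + 2.121 + 3.562 + 2.858 + 1.593 + 0.109) / 8
R_bar = 18.836 / 8 = 2.3545
sigma_hat = R_bar / d2 = 2.3545 / 2.326 = 1.0123

1.0123


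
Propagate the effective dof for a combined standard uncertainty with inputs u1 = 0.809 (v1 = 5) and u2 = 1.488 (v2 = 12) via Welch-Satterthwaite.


uc = sqrt(u1^2 + u2^2) = sqrt(0.809^2 + 1.488^2) = 1.6937016
v_eff = uc^4 / (u1^4/v1 + u2^4/v2)
= 1.6937016^4 / (0.809^4/5 + 1.488^4/12)
= 8.22901 / 0.49420521
v_eff = 16.6510

16.6510


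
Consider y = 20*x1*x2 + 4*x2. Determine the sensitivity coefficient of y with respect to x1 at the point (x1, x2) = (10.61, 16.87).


y = 20*x1*x2 + 4*x2
dy/dx1 = 20*x2
Evaluate at x2 = 16.87: c1 = 20 * 16.87
c1 = 337.4000

337.4000


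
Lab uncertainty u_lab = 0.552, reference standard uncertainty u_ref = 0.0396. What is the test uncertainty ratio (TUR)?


TUR = u_lab / u_ref
= 0.552 / 0.0396
= 13.9394

13.9394


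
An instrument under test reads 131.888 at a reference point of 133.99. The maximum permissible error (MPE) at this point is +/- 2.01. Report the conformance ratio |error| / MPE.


e = indication - reference = 131.888 - 133.99 = -2.1020
|e| = 2.1020
ratio = |e| / MPE = 2.1020 / 2.01
ratio = 1.0458

1.0458


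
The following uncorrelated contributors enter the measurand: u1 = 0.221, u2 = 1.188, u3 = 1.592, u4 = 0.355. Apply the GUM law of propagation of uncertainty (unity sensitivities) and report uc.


uc = sqrt(0.221^2 + 1.188^2 + 1.592^2 + 0.355^2)
uc = sqrt(4.120674)
uc = 2.0299

2.0299


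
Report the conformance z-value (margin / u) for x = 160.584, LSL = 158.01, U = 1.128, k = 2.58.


u = U / k = 1.128 / 2.58 = 0.4372093
margin = |LSL - x| = |158.01 - 160.584| = 2.574
z = margin / u = 2.574 / 0.4372093
z = 5.8873

5.8873


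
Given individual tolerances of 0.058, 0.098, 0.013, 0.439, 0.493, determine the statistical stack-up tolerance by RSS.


RSS = sqrt(0.058^2 + 0.098^2 + 0.013^2 + 0.439^2 + 0.493^2)
= sqrt(0.448907)
= 0.6700

0.6700


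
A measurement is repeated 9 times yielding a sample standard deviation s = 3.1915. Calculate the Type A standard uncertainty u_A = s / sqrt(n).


u_A = s / sqrt(n)
u_A = 3.1915 / sqrt(9)
u_A = 3.1915 / 3
u_A = 1.0638

1.0638


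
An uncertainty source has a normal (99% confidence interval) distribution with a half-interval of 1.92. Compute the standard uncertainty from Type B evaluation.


u_B = half_width / 2.576
u_B = 1.92 / 2.576
u_B = 0.7453

0.7453


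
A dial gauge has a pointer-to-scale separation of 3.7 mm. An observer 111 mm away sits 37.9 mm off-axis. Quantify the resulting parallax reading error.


error = h * offset / d
= 3.7 * 37.9 / 111
= 1.2633

1.2633


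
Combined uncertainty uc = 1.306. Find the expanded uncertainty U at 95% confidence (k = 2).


U = k * uc
U = 2 * 1.306
U = 2.6120

2.6120


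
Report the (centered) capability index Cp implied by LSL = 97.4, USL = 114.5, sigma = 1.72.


Cp = (USL - LSL) / (6 * sigma)
= (114.5 - 97.4) / (6 * 1.72)
= 17.1000 / 10.3200
= 1.6570

1.6570


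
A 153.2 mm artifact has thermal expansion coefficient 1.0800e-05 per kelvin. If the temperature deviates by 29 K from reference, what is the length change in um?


dL = L * alpha * dT
= 153.2 * 1.0800e-05 * 29
= 0.0479822 mm
dL_um = 0.0479822 * 1000 = 47.9822 um

47.9822


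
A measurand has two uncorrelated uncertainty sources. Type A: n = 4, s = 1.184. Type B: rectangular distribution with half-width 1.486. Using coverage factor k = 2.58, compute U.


u_A = s / sqrt(n) = 1.184 / sqrt(4) = 0.592
u_B = half_width / sqrt(3) = 1.486 / sqrt(3) = 0.8579425
uc = sqrt(u_A^2 + u_B^2) = sqrt(0.592^2 + 0.8579425^2) = 1.0423672
U = k * uc = 2.58 * 1.0423672
U = 2.6893

2.6893


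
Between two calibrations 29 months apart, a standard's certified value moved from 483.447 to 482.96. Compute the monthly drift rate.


rate = (v2 - v1) / months
= (482.96 - 483.447) / 29
= -0.4870 / 29
= -0.0168

-0.0168


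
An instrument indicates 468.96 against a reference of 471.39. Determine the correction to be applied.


Correction = standard - reading
= 471.39 - 468.96
= 2.4300

2.4300


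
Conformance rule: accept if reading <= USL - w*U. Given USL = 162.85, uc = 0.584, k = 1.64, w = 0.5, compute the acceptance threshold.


U = k * uc = 1.64 * 0.584 = 0.95776
guard band g = w * U = 0.5 * 0.95776 = 0.47888
AL = USL - g = 162.85 - 0.47888
AL = 162.3711

162.3711


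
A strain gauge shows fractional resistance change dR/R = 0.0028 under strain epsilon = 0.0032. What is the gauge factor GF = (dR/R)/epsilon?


GF = (dR/R) / epsilon
= 0.0028 / 0.0032
= 0.8750

0.8750


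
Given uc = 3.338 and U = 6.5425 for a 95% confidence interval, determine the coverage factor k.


k = U / uc
k = 6.5425 / 3.338
k = 1.96

1.96


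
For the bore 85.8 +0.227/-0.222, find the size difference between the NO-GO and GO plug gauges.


GO = nominal - lower_tol (smallest hole = maximum material condition)
GO = 85.8 - 0.222 = 85.578
NO-GO = nominal + upper_tol (largest hole = least material condition)
NO-GO = 85.8 + 0.227 = 86.027
spread = NO-GO - GO = 86.027 - 85.578 = 0.4490

0.4490


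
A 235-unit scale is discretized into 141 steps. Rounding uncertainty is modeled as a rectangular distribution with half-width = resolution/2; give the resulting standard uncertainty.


resolution = range / divisions
resolution = 235 / 141 = 1.6666667
u_res = resolution / (2*sqrt(3))
u_res = 1.6666667 / 3.4641016
u_res = 0.4811

0.4811


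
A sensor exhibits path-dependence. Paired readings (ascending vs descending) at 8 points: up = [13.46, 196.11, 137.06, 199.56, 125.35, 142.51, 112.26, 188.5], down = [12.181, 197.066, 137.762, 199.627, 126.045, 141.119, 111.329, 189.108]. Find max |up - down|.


|13.46 - 12.181| = 1.2790
|196.11 - 197.066| = 0.9560
|137.06 - 137.762| = 0.7020
|199.56 - 199.627| = 0.0670
|125.35 - 126.045| = 0.6950
|142.51 - 141.119| = 1.3910
|112.26 - 111.329| = 0.9310
|188.5 - 189.108| = 0.6080
hysteresis = max(diffs) = 1.3910

1.3910


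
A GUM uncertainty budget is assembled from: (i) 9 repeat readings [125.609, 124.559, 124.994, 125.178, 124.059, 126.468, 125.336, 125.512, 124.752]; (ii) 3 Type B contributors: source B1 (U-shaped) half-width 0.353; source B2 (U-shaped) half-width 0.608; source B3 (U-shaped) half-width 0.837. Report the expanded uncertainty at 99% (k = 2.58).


mean = (125.609 + 124.559 + 124.994 + 125.178 + 124.059 + 126.468 + 125.336 + 125.512 + 124.752) / 9 = 125.163
s = sqrt(sum((x - mean)^2)/(n-1)) = 0.69237002
u_A = s / sqrt(n) = 0.69237002 / sqrt(9) = 0.23079001
u_B1 = 0.353 / sqrt(2) = 0.24960869
u_B2 = 0.608 / sqrt(2) = 0.42992092
u_B3 = 0.837 / sqrt(2) = 0.59184838
uc = sqrt(0.23079001^2 + 0.24960869^2 + 0.42992092^2 + 0.59184838^2) = 0.8066505
U = k * uc = 2.58 * 0.8066505
U = 2.0812

2.0812


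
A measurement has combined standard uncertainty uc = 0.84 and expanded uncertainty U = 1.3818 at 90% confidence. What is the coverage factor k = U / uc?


k = U / uc
k = 1.3818 / 0.84
k = 1.645

1.645


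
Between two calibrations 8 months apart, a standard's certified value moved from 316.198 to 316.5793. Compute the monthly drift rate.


rate = (v2 - v1) / months
= (316.5793 - 316.198) / 8
= 0.3813 / 8
= 0.0477

0.0477


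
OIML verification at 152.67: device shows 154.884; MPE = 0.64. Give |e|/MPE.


e = indication - reference = 154.884 - 152.67 = 2.2140
|e| = 2.2140
ratio = |e| / MPE = 2.2140 / 0.64
ratio = 3.4594

3.4594


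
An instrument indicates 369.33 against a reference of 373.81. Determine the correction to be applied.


Correction = standard - reading
= 373.81 - 369.33
= 4.4800

4.4800


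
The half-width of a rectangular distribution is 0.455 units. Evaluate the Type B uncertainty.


u_B = half_width / sqrt(3)
u_B = 0.455 / 1.7320508
u_B = 0.2627

0.2627


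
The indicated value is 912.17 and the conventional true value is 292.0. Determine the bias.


Systematic error = measured - true
= 912.17 - 292.0
= 620.1700

620.1700


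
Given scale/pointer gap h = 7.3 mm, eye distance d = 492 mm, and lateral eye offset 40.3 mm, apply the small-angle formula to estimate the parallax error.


error = h * offset / d
= 7.3 * 40.3 / 492
= 0.5979

0.5979


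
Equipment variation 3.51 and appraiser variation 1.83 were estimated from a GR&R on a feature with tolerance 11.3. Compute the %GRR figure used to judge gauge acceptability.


GRR = sqrt(EV^2 + AV^2) = sqrt(3.51^2 + 1.83^2) = 3.9584088
%GRR = GRR / tol * 100 = 3.9584088 / 11.3 * 100
%GRR = 35.0302

35.0302


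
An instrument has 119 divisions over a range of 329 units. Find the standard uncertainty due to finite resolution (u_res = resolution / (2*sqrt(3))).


resolution = range / divisions
resolution = 329 / 119 = 2.7647059
u_res = resolution / (2*sqrt(3))
u_res = 2.7647059 / 3.4641016
u_res = 0.7981

0.7981


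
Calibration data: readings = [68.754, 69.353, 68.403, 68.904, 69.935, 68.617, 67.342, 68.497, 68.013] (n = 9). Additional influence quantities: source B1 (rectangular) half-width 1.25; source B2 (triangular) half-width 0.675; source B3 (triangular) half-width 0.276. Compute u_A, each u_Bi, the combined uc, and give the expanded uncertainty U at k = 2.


mean = (68.754 + 69.353 + 68.403 + 68.904 + 69.935 + 68.617 + 67.342 + 68.497 + 68.013) / 9 = 68.64644444
s = sqrt(sum((x - mean)^2)/(n-1)) = 0.74353818
u_A = s / sqrt(n) = 0.74353818 / sqrt(9) = 0.24784606
u_B1 = 1.25 / sqrt(3) = 0.72168784
u_B2 = 0.675 / sqrt(6) = 0.2755676
u_B3 = 0.276 / sqrt(6) = 0.11267653
uc = sqrt(0.24784606^2 + 0.72168784^2 + 0.2755676^2 + 0.11267653^2) = 0.8190815
U = k * uc = 2 * 0.8190815
U = 1.6382

1.6382


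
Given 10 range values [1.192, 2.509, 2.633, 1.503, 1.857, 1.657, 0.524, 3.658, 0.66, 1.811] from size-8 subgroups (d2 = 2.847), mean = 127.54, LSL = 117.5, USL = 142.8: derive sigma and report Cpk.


R_bar = (1.192 + 2.509 + 2.633 + 1.503 + 1.857 + 1.657 + 0.524 + 3.658 + 0.66 + 1.811) / 10 = 1.8004
sigma = R_bar / d2 = 1.8004 / 2.847 = 0.63238497
Cp = (USL - LSL)/(6*sigma) = (142.8 - 117.5)/(6*0.63238497) = 6.6679
Cpu = (142.8 - 127.54)/(3*0.63238497) = 8.0436
Cpl = (127.54 - 117.5)/(3*0.63238497) = 5.2921
Cpk = min(Cpu, Cpl) = 5.2921

5.2921


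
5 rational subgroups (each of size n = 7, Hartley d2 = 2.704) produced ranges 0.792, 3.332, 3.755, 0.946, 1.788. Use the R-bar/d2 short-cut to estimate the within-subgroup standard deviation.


R_bar = (0.792 + 3.332 + 3.755 + 0.946 + 1.788) / 5
R_bar = 10.613 / 5 = 2.1226
sigma_hat = R_bar / d2 = 2.1226 / 2.704 = 0.7850

0.7850


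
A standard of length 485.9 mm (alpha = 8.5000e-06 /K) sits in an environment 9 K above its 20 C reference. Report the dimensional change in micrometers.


dL = L * alpha * dT
= 485.9 * 8.5000e-06 * 9
= 0.0371713 mm
dL_um = 0.0371713 * 1000 = 37.1713 um

37.1713


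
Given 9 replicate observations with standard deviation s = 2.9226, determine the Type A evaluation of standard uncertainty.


u_A = s / sqrt(n)
u_A = 2.9226 / sqrt(9)
u_A = 2.9226 / 3
u_A = 0.9742

0.9742


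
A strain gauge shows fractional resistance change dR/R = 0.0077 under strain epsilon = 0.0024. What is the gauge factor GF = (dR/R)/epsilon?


GF = (dR/R) / epsilon
= 0.0077 / 0.0024
= 3.2083

3.2083


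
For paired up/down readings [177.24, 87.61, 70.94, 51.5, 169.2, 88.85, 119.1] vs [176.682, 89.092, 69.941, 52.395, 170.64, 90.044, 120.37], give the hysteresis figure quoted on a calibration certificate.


|177.24 - 176.682| = 0.5580
|87.61 - 89.092| = 1.4820
|70.94 - 69.941| = 0.9990
|51.5 - 52.395| = 0.8950
|169.2 - 170.64| = 1.4400
|88.85 - 90.044| = 1.1940
|119.1 - 120.37| = 1.2700
hysteresis = max(diffs) = 1.4820

1.4820


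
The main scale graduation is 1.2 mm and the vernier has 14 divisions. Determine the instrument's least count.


LC = MSD / n_div
= 1.2 / 14
= 0.0857

0.0857


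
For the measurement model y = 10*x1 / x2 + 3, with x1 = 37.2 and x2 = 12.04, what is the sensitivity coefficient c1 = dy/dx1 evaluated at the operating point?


y = 10*x1 / x2 + 3
dy/dx1 = 10/x2
Evaluate at x2 = 12.04: c1 = 10 / 12.04
c1 = 0.8306

0.8306


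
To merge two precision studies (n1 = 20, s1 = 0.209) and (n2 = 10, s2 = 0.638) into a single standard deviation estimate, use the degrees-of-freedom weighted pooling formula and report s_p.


s_p = sqrt(((n1-1)*s1^2 + (n2-1)*s2^2) / (n1+n2-2))
numerator = (20-1)*0.209^2 + (10-1)*0.638^2 = 0.829939 + 3.663396 = 4.493335
denominator = 20 + 10 - 2 = 28
s_p^2 = 4.493335 / 28 = 0.16047625
s_p = sqrt(0.16047625) = 0.4006

0.4006


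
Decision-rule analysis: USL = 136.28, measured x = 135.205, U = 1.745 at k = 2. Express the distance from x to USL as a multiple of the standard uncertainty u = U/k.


u = U / k = 1.745 / 2 = 0.8725
margin = |USL - x| = |136.28 - 135.205| = 1.075
z = margin / u = 1.075 / 0.8725
z = 1.2321

1.2321


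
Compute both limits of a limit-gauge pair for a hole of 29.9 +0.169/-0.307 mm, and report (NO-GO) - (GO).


GO = nominal - lower_tol (smallest hole = maximum material condition)
GO = 29.9 - 0.307 = 29.593
NO-GO = nominal + upper_tol (largest hole = least material condition)
NO-GO = 29.9 + 0.169 = 30.069
spread = NO-GO - GO = 30.069 - 29.593 = 0.4760

0.4760


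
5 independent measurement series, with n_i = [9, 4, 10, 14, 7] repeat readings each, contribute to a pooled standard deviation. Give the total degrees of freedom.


nu = sum_i (n_i - 1)
nu = ((9 - 1) + (4 - 1) + (10 - 1) + (14 - 1) + (7 - 1))
nu = 8 + 3 + 9 + 13 + 6
nu = 39

39


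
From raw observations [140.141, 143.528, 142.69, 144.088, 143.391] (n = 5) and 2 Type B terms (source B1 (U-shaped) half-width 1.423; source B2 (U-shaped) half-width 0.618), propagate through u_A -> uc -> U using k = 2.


mean = (140.141 + 143.528 + 142.69 + 144.088 + 143.391) / 5 = 142.7676
s = sqrt(sum((x - mean)^2)/(n-1)) = 1.5504307
u_A = s / sqrt(n) = 1.5504307 / sqrt(5) = 0.69337369
u_B1 = 1.423 / sqrt(2) = 1.0062129
u_B2 = 0.618 / sqrt(2) = 0.43699199
uc = sqrt(0.69337369^2 + 1.0062129^2 + 0.43699199^2) = 1.2977648
U = k * uc = 2 * 1.2977648
U = 2.5955

2.5955


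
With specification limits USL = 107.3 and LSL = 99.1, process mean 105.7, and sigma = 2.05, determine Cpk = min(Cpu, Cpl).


Cpu = (USL - mean) / (3*sigma) = (107.3 - 105.7) / (3*2.05) = 0.2602
Cpl = (mean - LSL) / (3*sigma) = (105.7 - 99.1) / (3*2.05) = 1.0732
Cpk = min(Cpu, Cpl) = 0.2602

0.2602


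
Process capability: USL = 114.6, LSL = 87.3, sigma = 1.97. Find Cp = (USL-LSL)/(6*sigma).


Cp = (USL - LSL) / (6 * sigma)
= (114.6 - 87.3) / (6 * 1.97)
= 27.3000 / 11.8200
= 2.3096

2.3096


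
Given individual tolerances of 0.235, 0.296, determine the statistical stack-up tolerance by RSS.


RSS = sqrt(0.235^2 + 0.296^2)
= sqrt(0.142841)
= 0.3779

0.3779
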